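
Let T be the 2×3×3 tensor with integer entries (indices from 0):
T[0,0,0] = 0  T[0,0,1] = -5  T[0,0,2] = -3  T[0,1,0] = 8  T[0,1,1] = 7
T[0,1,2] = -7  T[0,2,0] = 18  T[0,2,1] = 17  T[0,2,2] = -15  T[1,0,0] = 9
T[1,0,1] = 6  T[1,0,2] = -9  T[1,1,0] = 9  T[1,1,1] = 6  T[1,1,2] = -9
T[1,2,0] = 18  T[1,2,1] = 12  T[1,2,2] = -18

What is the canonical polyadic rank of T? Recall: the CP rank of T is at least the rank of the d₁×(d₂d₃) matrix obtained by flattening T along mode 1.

2

Lower bound: the mode-2 unfolding of T (rows indexed by j, columns by (i,k) = (0,0), (0,1), (0,2), (1,0), (1,1), (1,2)) is [[0, -5, -3, 9, 6, -9], [8, 7, -7, 9, 6, -9], [18, 17, -15, 18, 12, -18]].
There the 2×2 minor on rows j ∈ {0, 1}, columns (i,k) ∈ {(0,0), (0,1)} is det [[0, -5], [8, 7]] = 40 ≠ 0, so this unfolding has rank ≥ 2; CP rank is at least every unfolding rank, so rank(T) ≥ 2. (Flattening ranks never certify an upper bound on CP rank; for that we must actually write T with 2 rank-1 terms.)
Upper bound — finding two terms. Write S_k = T[:,:,k] for the frontal slices: S₀ = [[0, 8, 18], [9, 9, 18]], S₁ = [[-5, 7, 17], [6, 6, 12]], S₂ = [[-3, -7, -15], [-9, -9, -18]].
If T = a₁ (x) b₁ (x) c₁ + a₂ (x) b₂ (x) c₂ then each S_k = c₁[k]·a₁b₁ᵀ + c₂[k]·a₂b₂ᵀ. S₀ and S₁ are linearly independent, so a₁b₁ᵀ and a₂b₂ᵀ must span the same plane of matrices: they are the rank-1 matrices of the form x·S₀ + y·S₁.
The 2×2 minor of x·S₀ + y·S₁ on rows {0,1}, columns {0,1} is −72·x² − 156·xy − 72·y² = (-12)·(2·x + 3·y)(3·x + 2·y), vanishing at (x:y) = (3:-2) and (2:-3).
M₁ = 3·S₀ − 2·S₁ = [[10, 10, 20], [15, 15, 30]] = 5·[2, 3][1, 1, 2]ᵀ and M₂ = 2·S₀ − 3·S₁ = [[15, -5, -15], [0, 0, 0]] = 5·[1, 0][3, -1, -3]ᵀ, so take a₁ = [2, 3], b₁ = [1, 1, 2], a₂ = [1, 0], b₂ = [3, -1, -3].
Each slice is an integer combination of E₁ = a₁b₁ᵀ and E₂ = a₂b₂ᵀ: S₀ = 3·E₁ − 2·E₂, S₁ = 2·E₁ − 3·E₂, S₂ = −3·E₁ + E₂; reading off coefficients, c₁ = [3, 2, -3] and c₂ = [-2, -3, 1].
Hence T = [2, 3] (x) [1, 1, 2] (x) [3, 2, -3] + [1, 0] (x) [3, -1, -3] (x) [-2, -3, 1], so rank(T) ≤ 2.
These bounds meet, so rank(T) = 2.
Check entry T[0,1,1] = 7: (2)·(1)·(2) + (1)·(-1)·(-3) = 7.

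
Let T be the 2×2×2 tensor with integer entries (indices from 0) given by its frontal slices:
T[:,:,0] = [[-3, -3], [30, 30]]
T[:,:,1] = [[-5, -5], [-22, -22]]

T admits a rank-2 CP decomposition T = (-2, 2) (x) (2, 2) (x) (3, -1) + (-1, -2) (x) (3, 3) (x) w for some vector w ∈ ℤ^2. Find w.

w = (-3, 3)

Subtract the known terms from T to get the rank-1 residual R = (-1, -2) (x) (3, 3) (x) w, so R[i,j,k] = a[i]·b[j]·w[k]. Pick indices with nonzero a[0]·b[0] = (-1)·(3) = -3. Only the fibre through (0,0,·) is needed: R[0,0,:] = T[0,0,:] − Σₗ aₗ[0]bₗ[0]cₗ = [-3, -5] − (-2)·(2)·(3, -1) = [9, -9]. Then w[k] = R[0,0,k] / -3 for each k, giving w = [9, -9] / -3 = (-3, 3).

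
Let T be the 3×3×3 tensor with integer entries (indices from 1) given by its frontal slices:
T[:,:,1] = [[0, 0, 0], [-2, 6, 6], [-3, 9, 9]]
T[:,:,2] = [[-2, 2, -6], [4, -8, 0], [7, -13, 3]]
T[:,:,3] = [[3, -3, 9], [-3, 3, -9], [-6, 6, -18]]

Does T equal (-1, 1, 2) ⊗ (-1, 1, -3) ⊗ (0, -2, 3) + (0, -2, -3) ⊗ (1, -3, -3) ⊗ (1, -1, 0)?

Reconstruct entrywise from the claimed factors. For example, T[1,2,1] = 0 and Σₗ aₗ[1]bₗ[2]cₗ[1] = (-1)·(1)·(0) + (0)·(-3)·(1) = 0; checking all 27 entries, every one matches. The claim holds.

Yes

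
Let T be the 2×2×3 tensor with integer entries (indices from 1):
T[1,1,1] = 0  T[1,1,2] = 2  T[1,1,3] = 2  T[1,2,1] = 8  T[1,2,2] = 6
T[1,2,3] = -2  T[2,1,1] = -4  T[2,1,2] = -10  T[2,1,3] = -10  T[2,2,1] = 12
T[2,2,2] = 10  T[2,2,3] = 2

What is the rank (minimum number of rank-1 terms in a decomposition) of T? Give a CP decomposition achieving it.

rank(T) = 3

Lower bound: in the mode-3 unfolding of T (rows indexed by k, columns by (i,j)) the 3×3 minor on rows k ∈ {1, 2, 3}, columns (i,j) ∈ {(1,1), (1,2), (2,1)} is det [[0, 8, -4], [2, 6, -10], [2, -2, -10]] = 64 ≠ 0, so that unfolding has rank ≥ 3 and hence rank(T) ≥ 3 (CP rank is at least every unfolding rank, though it can be larger).
Upper bound: T is a sum of 3 rank-1 terms, T = [0, 1] ⊗ [1, -1] ⊗ [-4, -8, -8] + [1, -1] ⊗ [1, 1] ⊗ [0, 2, 2] + [1, 1] ⊗ [0, 1] ⊗ [8, 4, -4] (written with every a and b primitive with positive leading entry and the scale carried by c; CP decompositions are not unique, and this one is verified by expanding entrywise), so rank(T) ≤ 3.
These bounds meet, so rank(T) = 3.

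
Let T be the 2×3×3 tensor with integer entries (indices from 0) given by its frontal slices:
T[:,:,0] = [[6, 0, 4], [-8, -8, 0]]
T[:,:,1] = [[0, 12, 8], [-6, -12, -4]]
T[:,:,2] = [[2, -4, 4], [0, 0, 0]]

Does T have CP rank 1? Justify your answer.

The mode-2 unfolding of T (rows indexed by j, columns by (i,k) = (0,0), (0,1), (0,2), (1,0), (1,1), (1,2)) is [[6, 0, 2, -8, -6, 0], [0, 12, -4, -8, -12, 0], [4, 8, 4, 0, -4, 0]].
There the 3×3 minor on rows j ∈ {0, 1, 2}, columns (i,k) ∈ {(0,0), (0,1), (0,2)} is det [[6, 0, 2], [0, 12, -4], [4, 8, 4]] = 384 ≠ 0, so this unfolding has rank ≥ 3; CP rank is at least every unfolding rank, so rank(T) ≥ 3.
In particular rank(T) ≥ 3 > 1, so T is not rank-1.

No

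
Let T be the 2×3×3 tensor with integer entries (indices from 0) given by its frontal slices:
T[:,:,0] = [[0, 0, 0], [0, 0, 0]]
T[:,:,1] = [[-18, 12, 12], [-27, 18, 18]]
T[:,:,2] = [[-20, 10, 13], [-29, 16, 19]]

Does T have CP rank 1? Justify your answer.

No

The mode-1 unfolding of T (rows indexed by i, columns by (j,k) = (0,0), (0,1), (0,2), (1,0), (1,1), (1,2), (2,0), (2,1), (2,2)) is [[0, -18, -20, 0, 12, 10, 0, 12, 13], [0, -27, -29, 0, 18, 16, 0, 18, 19]].
There the 2×2 minor on rows i ∈ {0, 1}, columns (j,k) ∈ {(0,1), (0,2)} is det [[-18, -20], [-27, -29]] = -18 ≠ 0, so this unfolding has rank ≥ 2; CP rank is at least every unfolding rank, so rank(T) ≥ 2.
In particular rank(T) ≥ 2 > 1, so T is not rank-1.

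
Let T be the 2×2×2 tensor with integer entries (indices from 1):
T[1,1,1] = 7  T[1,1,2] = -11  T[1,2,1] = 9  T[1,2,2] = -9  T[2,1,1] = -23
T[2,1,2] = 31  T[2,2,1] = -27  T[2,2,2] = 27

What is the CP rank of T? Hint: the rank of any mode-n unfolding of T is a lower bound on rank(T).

2

Lower bound: the mode-3 unfolding of T (rows indexed by k, columns by (i,j) = (1,1), (1,2), (2,1), (2,2)) is [[7, 9, -23, -27], [-11, -9, 31, 27]].
There the 2×2 minor on rows k ∈ {1, 2}, columns (i,j) ∈ {(1,1), (1,2)} is det [[7, 9], [-11, -9]] = 36 ≠ 0, so this unfolding has rank ≥ 2; CP rank is at least every unfolding rank, so rank(T) ≥ 2. (Flattening ranks never certify an upper bound on CP rank; for that we must actually write T with 2 rank-1 terms.)
Upper bound — finding two terms. Write S_k = T[:,:,k] for the frontal slices: S₁ = [[7, 9], [-23, -27]], S₂ = [[-11, -9], [31, 27]].
If T = a₁ ⊗ b₁ ⊗ c₁ + a₂ ⊗ b₂ ⊗ c₂ then each S_k = c₁[k]·a₁b₁ᵀ + c₂[k]·a₂b₂ᵀ. S₁ and S₂ are linearly independent, so a₁b₁ᵀ and a₂b₂ᵀ must span the same plane of matrices: they are the rank-1 matrices of the form x·S₁ + y·S₂.
det(x·S₁ + y·S₂) is 18·x² − 18·y² = 18·(x − y)(x + y), vanishing at (x:y) = (1:1) and (1:-1).
M₁ = S₁ + S₂ = [[-4, 0], [8, 0]] = (-4)·[1, -2][1, 0]ᵀ and M₂ = S₁ − S₂ = [[18, 18], [-54, -54]] = 18·[1, -3][1, 1]ᵀ, so take a₁ = [1, -2], b₁ = [1, 0], a₂ = [1, -3], b₂ = [1, 1].
Each slice is an integer combination of E₁ = a₁b₁ᵀ and E₂ = a₂b₂ᵀ: S₁ = −2·E₁ + 9·E₂, S₂ = −2·E₁ − 9·E₂; reading off coefficients, c₁ = [-2, -2] and c₂ = [9, -9].
Hence T = [1, -2] ⊗ [1, 0] ⊗ [-2, -2] + [1, -3] ⊗ [1, 1] ⊗ [9, -9], so rank(T) ≤ 2.
These bounds meet, so rank(T) = 2.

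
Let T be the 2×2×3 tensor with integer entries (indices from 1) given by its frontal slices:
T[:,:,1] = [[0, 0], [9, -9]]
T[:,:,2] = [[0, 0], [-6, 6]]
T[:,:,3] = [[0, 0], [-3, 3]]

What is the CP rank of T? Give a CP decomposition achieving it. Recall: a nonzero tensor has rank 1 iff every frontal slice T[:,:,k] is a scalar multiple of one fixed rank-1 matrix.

rank(T) = 1

Lower bound: T ≠ 0 (e.g. T[2,1,1] = 9), so rank(T) ≥ 1.
Upper bound: if T = a ⊗ b ⊗ c then every fibre of T is a multiple of the corresponding factor, so read the factors off the fibres through the nonzero entry T[2,1,1] = 9.
The mode-1 fibre T[:,1,1] = [0, 9] gives a = [0, 1] (primitive direction); the mode-2 fibre T[2,:,1] = [9, -9] gives b = [1, -1]; then c[k] = T[2,1,k] / (a[2]·b[1]) = [9, -6, -3] / 1 = [9, -6, -3].
Expanding [0, 1] ⊗ [1, -1] ⊗ [9, -6, -3] reproduces all 12 entries of T, so T = [0, 1] ⊗ [1, -1] ⊗ [9, -6, -3] and rank(T) ≤ 1.
These bounds meet, so rank(T) = 1.
Check entry T[2,2,1] = -9: (1)·(-1)·(9) = -9.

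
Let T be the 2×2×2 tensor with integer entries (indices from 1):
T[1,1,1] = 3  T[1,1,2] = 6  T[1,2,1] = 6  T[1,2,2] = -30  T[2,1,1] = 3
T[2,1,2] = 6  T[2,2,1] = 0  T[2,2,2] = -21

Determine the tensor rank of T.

2

Lower bound: the mode-1 unfolding of T (rows indexed by i, columns by (j,k) = (1,1), (1,2), (2,1), (2,2)) is [[3, 6, 6, -30], [3, 6, 0, -21]].
There the 2×2 minor on rows i ∈ {1, 2}, columns (j,k) ∈ {(1,1), (2,1)} is det [[3, 6], [3, 0]] = -18 ≠ 0, so this unfolding has rank ≥ 2; CP rank is at least every unfolding rank, so rank(T) ≥ 2. (Unfolding ranks only ever bound the CP rank from below — rank(T) can be strictly larger than all of them — so the matching upper bound has to come from an explicit 2-term decomposition.)
Upper bound — finding two terms. Write S_k = T[:,:,k] for the frontal slices: S₁ = [[3, 6], [3, 0]], S₂ = [[6, -30], [6, -21]].
If T = a₁ (x) b₁ (x) c₁ + a₂ (x) b₂ (x) c₂ then each S_k = c₁[k]·a₁b₁ᵀ + c₂[k]·a₂b₂ᵀ. S₁ and S₂ are linearly independent, so a₁b₁ᵀ and a₂b₂ᵀ must span the same plane of matrices: they are the rank-1 matrices of the form x·S₁ + y·S₂.
det(x·S₁ + y·S₂) is −18·x² − 9·xy + 54·y² = (-9)·(2·x − 3·y)(x + 2·y), vanishing at (x:y) = (3:2) and (2:-1).
M₁ = 3·S₁ + 2·S₂ = [[21, -42], [21, -42]] = 21·[1, 1][1, -2]ᵀ and M₂ = 2·S₁ − S₂ = [[0, 42], [0, 21]] = 21·[2, 1][0, 1]ᵀ, so take a₁ = [1, 1], b₁ = [1, -2], a₂ = [2, 1], b₂ = [0, 1].
Each slice is an integer combination of E₁ = a₁b₁ᵀ and E₂ = a₂b₂ᵀ: S₁ = 3·E₁ + 6·E₂, S₂ = 6·E₁ − 9·E₂; reading off coefficients, c₁ = [3, 6] and c₂ = [6, -9].
Hence T = [1, 1] (x) [1, -2] (x) [3, 6] + [2, 1] (x) [0, 1] (x) [6, -9], so rank(T) ≤ 2.
These bounds meet, so rank(T) = 2.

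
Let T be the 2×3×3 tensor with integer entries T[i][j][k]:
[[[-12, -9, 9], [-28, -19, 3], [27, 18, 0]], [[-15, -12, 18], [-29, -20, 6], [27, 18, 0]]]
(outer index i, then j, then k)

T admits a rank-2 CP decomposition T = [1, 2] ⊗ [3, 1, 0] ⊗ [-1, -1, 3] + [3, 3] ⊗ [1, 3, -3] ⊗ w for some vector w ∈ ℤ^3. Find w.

Subtract the known terms from T to get the rank-1 residual R = [3, 3] ⊗ [1, 3, -3] ⊗ w, so R[i,j,k] = a[i]·b[j]·w[k]. Pick indices with nonzero a[0]·b[0] = (3)·(1) = 3. Only the fibre through (0,0,·) is needed: R[0,0,:] = T[0,0,:] − Σₗ aₗ[0]bₗ[0]cₗ = [-12, -9, 9] − (1)·(3)·[-1, -1, 3] = [-9, -6, 0]. Then w[k] = R[0,0,k] / 3 for each k, giving w = [-9, -6, 0] / 3 = [-3, -2, 0].

w = [-3, -2, 0]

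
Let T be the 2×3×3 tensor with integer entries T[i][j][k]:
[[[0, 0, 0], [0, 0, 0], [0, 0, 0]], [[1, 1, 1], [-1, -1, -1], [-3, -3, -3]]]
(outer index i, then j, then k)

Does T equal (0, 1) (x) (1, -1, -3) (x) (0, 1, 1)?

Reconstruct entry (1,0,0) from the claimed factors: Σₗ aₗ[1]bₗ[0]cₗ[0] = (1)·(1)·(0) = 0, but T[1,0,0] = 1. The claim is false.

No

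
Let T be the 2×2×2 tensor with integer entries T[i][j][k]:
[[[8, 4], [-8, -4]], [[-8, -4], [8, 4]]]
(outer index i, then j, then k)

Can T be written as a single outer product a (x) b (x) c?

Yes

If T = a (x) b (x) c then every fibre of T is a multiple of the corresponding factor, so read the factors off the fibres through the nonzero entry T[0,0,0] = 8.
The mode-1 fibre T[:,0,0] = [8, -8] gives a = [1, -1] (primitive direction); the mode-2 fibre T[0,:,0] = [8, -8] gives b = [1, -1]; then c[k] = T[0,0,k] / (a[0]·b[0]) = [8, 4] / 1 = [8, 4].
Expanding [1, -1] (x) [1, -1] (x) [8, 4] reproduces all 8 entries of T, so T = [1, -1] (x) [1, -1] (x) [8, 4] and rank(T) ≤ 1.
Equivalently every frontal slice T[:,:,k] is c[k] times the rank-1 matrix [1, -1] (x) [1, -1]. So T has rank 1 (it is nonzero).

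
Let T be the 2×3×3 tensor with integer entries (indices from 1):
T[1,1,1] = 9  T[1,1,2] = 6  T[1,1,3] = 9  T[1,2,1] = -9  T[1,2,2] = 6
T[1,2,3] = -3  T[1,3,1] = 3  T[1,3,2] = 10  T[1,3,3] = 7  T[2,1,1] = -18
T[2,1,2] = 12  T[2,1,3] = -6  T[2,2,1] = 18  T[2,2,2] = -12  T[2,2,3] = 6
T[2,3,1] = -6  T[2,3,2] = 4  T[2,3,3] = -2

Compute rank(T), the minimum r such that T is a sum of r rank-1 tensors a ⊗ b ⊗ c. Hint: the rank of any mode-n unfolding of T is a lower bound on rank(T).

2

Lower bound: the mode-3 unfolding of T (rows indexed by k, columns by (i,j) = (1,1), (1,2), (1,3), (2,1), (2,2), (2,3)) is [[9, -9, 3, -18, 18, -6], [6, 6, 10, 12, -12, 4], [9, -3, 7, -6, 6, -2]].
There the 2×2 minor on rows k ∈ {1, 2}, columns (i,j) ∈ {(1,1), (1,2)} is det [[9, -9], [6, 6]] = 108 ≠ 0, so this unfolding has rank ≥ 2; CP rank is at least every unfolding rank, so rank(T) ≥ 2. (Unfolding ranks only ever bound the CP rank from below — rank(T) can be strictly larger than all of them — so the matching upper bound has to come from an explicit 2-term decomposition.)
Upper bound — finding two terms. Write S_k = T[:,:,k] for the frontal slices: S₁ = [[9, -9, 3], [-18, 18, -6]], S₂ = [[6, 6, 10], [12, -12, 4]], S₃ = [[9, -3, 7], [-6, 6, -2]].
If T = a₁ ⊗ b₁ ⊗ c₁ + a₂ ⊗ b₂ ⊗ c₂ then each S_k = c₁[k]·a₁b₁ᵀ + c₂[k]·a₂b₂ᵀ. S₁ and S₂ are linearly independent, so a₁b₁ᵀ and a₂b₂ᵀ must span the same plane of matrices: they are the rank-1 matrices of the form x·S₁ + y·S₂.
The 2×2 minor of x·S₁ + y·S₂ on rows {1,2}, columns {1,2} is 216·xy − 144·y² = 72·(3·x − 2·y)(y), vanishing at (x:y) = (2:3) and (1:0).
M₁ = 2·S₁ + 3·S₂ = [[36, 0, 36], [0, 0, 0]] = 36·(1, 0)(1, 0, 1)ᵀ and M₂ = S₁ = [[9, -9, 3], [-18, 18, -6]] = 3·(1, -2)(3, -3, 1)ᵀ, so take a₁ = (1, 0), b₁ = (1, 0, 1), a₂ = (1, -2), b₂ = (3, -3, 1).
Each slice is an integer combination of E₁ = a₁b₁ᵀ and E₂ = a₂b₂ᵀ: S₁ = 3·E₂, S₂ = 12·E₁ − 2·E₂, S₃ = 6·E₁ + E₂; reading off coefficients, c₁ = (0, 12, 6) and c₂ = (3, -2, 1).
Hence T = (1, 0) ⊗ (1, 0, 1) ⊗ (0, 12, 6) + (1, -2) ⊗ (3, -3, 1) ⊗ (3, -2, 1), so rank(T) ≤ 2.
These bounds meet, so rank(T) = 2.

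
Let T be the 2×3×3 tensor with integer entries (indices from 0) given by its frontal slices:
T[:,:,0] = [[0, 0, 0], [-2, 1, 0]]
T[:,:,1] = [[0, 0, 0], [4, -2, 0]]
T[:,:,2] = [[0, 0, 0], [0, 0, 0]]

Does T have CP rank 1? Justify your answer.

If T = a ∘ b ∘ c then every fibre of T is a multiple of the corresponding factor, so read the factors off the fibres through the nonzero entry T[1,0,0] = -2.
The mode-1 fibre T[:,0,0] = [0, -2] gives a = [0, 1] (primitive direction); the mode-2 fibre T[1,:,0] = [-2, 1, 0] gives b = [2, -1, 0]; then c[k] = T[1,0,k] / (a[1]·b[0]) = [-2, 4, 0] / 2 = [-1, 2, 0].
Expanding [0, 1] ∘ [2, -1, 0] ∘ [-1, 2, 0] reproduces all 18 entries of T, so T = [0, 1] ∘ [2, -1, 0] ∘ [-1, 2, 0] and rank(T) ≤ 1.
Equivalently every frontal slice T[:,:,k] is c[k] times the rank-1 matrix [0, 1] ∘ [2, -1, 0]. So T has rank 1 (it is nonzero).

Yes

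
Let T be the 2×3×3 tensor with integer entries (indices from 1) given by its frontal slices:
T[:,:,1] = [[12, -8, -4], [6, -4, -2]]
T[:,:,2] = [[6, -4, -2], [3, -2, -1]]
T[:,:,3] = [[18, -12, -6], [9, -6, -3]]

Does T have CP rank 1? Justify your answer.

If T = a ⊗ b ⊗ c then every fibre of T is a multiple of the corresponding factor, so read the factors off the fibres through the nonzero entry T[1,1,1] = 12.
The mode-1 fibre T[:,1,1] = [12, 6] gives a = [2, 1] (primitive direction); the mode-2 fibre T[1,:,1] = [12, -8, -4] gives b = [3, -2, -1]; then c[k] = T[1,1,k] / (a[1]·b[1]) = [12, 6, 18] / 6 = [2, 1, 3].
Expanding [2, 1] ⊗ [3, -2, -1] ⊗ [2, 1, 3] reproduces all 18 entries of T, so T = [2, 1] ⊗ [3, -2, -1] ⊗ [2, 1, 3] and rank(T) ≤ 1.
Equivalently every frontal slice T[:,:,k] is c[k] times the rank-1 matrix [2, 1] ⊗ [3, -2, -1]. So T has rank 1 (it is nonzero).

Yes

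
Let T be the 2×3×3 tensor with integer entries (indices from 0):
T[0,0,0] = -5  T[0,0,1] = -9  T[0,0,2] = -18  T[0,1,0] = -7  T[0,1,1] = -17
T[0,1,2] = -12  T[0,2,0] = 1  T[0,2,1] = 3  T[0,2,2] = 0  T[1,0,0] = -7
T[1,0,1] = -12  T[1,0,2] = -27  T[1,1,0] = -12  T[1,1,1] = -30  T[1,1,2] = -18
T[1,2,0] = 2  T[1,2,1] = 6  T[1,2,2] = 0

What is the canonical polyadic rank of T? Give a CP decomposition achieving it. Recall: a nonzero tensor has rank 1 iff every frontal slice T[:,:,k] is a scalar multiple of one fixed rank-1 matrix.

rank(T) = 2

Lower bound: the mode-2 unfolding of T (rows indexed by j, columns by (i,k) = (0,0), (0,1), (0,2), (1,0), (1,1), (1,2)) is [[-5, -9, -18, -7, -12, -27], [-7, -17, -12, -12, -30, -18], [1, 3, 0, 2, 6, 0]].
There the 2×2 minor on rows j ∈ {0, 1}, columns (i,k) ∈ {(0,0), (0,1)} is det [[-5, -9], [-7, -17]] = 22 ≠ 0, so this unfolding has rank ≥ 2; CP rank is at least every unfolding rank, so rank(T) ≥ 2. (Flattening ranks never certify an upper bound on CP rank; for that we must actually write T with 2 rank-1 terms.)
Upper bound — finding two terms. Write S_k = T[:,:,k] for the frontal slices: S₀ = [[-5, -7, 1], [-7, -12, 2]], S₁ = [[-9, -17, 3], [-12, -30, 6]], S₂ = [[-18, -12, 0], [-27, -18, 0]].
If T = a₁ ⊗ b₁ ⊗ c₁ + a₂ ⊗ b₂ ⊗ c₂ then each S_k = c₁[k]·a₁b₁ᵀ + c₂[k]·a₂b₂ᵀ. S₀ and S₁ are linearly independent, so a₁b₁ᵀ and a₂b₂ᵀ must span the same plane of matrices: they are the rank-1 matrices of the form x·S₀ + y·S₁.
The 2×2 minor of x·S₀ + y·S₁ on rows {0,1}, columns {0,1} is 11·x² + 55·xy + 66·y² = 11·(x + 3·y)(x + 2·y), vanishing at (x:y) = (3:-1) and (2:-1).
M₁ = 3·S₀ − S₁ = [[-6, -4, 0], [-9, -6, 0]] = −(2, 3)(3, 2, 0)ᵀ and M₂ = 2·S₀ − S₁ = [[-1, 3, -1], [-2, 6, -2]] = −(1, 2)(1, -3, 1)ᵀ, so take a₁ = (2, 3), b₁ = (3, 2, 0), a₂ = (1, 2), b₂ = (1, -3, 1).
Each slice is an integer combination of E₁ = a₁b₁ᵀ and E₂ = a₂b₂ᵀ: S₀ = −E₁ + E₂, S₁ = −2·E₁ + 3·E₂, S₂ = −3·E₁; reading off coefficients, c₁ = (-1, -2, -3) and c₂ = (1, 3, 0).
Hence T = (2, 3) ⊗ (3, 2, 0) ⊗ (-1, -2, -3) + (1, 2) ⊗ (1, -3, 1) ⊗ (1, 3, 0), so rank(T) ≤ 2.
These bounds meet, so rank(T) = 2.
Check entry T[0,0,2] = -18: (2)·(3)·(-3) + (1)·(1)·(0) = -18.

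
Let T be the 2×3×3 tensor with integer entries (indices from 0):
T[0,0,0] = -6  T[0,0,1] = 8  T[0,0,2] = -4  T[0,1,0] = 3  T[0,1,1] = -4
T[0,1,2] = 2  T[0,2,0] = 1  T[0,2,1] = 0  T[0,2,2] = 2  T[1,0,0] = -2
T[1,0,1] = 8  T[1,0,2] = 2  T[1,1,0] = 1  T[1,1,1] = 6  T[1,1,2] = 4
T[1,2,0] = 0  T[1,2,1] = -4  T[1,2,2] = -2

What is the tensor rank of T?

Lower bound: the mode-2 unfolding of T (rows indexed by j, columns by (i,k) = (0,0), (0,1), (0,2), (1,0), (1,1), (1,2)) is [[-6, 8, -4, -2, 8, 2], [3, -4, 2, 1, 6, 4], [1, 0, 2, 0, -4, -2]].
There the 3×3 minor on rows j ∈ {0, 1, 2}, columns (i,k) ∈ {(0,0), (0,1), (1,1)} is det [[-6, 8, 8], [3, -4, 6], [1, 0, -4]] = 80 ≠ 0, so this unfolding has rank ≥ 3; CP rank is at least every unfolding rank, so rank(T) ≥ 3. (This is only a lower bound: in general the CP rank may exceed every unfolding rank, so we still need to exhibit 3 rank-1 terms summing to T.)
Upper bound: T is a sum of 3 rank-1 terms, T = [0, 1] (x) [1, 2, -1] (x) [0, 4, 2] + [1, 0] (x) [2, -1, -1] (x) [-1, 0, -2] + [2, 1] (x) [2, -1, 0] (x) [-1, 2, 0] (one valid choice — decompositions are not unique — normalised so each a, b is primitive with positive first nonzero entry; check it by expanding all entries), so rank(T) ≤ 3.
These bounds meet, so rank(T) = 3.

3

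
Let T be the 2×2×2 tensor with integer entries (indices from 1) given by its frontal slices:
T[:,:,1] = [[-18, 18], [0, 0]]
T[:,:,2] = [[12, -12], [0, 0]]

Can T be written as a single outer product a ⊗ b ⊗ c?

If T = a ⊗ b ⊗ c then every fibre of T is a multiple of the corresponding factor, so read the factors off the fibres through the nonzero entry T[1,1,1] = -18.
The mode-1 fibre T[:,1,1] = [-18, 0] gives a = (1, 0) (primitive direction); the mode-2 fibre T[1,:,1] = [-18, 18] gives b = (1, -1); then c[k] = T[1,1,k] / (a[1]·b[1]) = [-18, 12] / 1 = (-18, 12).
Expanding (1, 0) ⊗ (1, -1) ⊗ (-18, 12) reproduces all 8 entries of T, so T = (1, 0) ⊗ (1, -1) ⊗ (-18, 12) and rank(T) ≤ 1.
Equivalently every frontal slice T[:,:,k] is c[k] times the rank-1 matrix (1, 0) ⊗ (1, -1). So T has rank 1 (it is nonzero).

Yes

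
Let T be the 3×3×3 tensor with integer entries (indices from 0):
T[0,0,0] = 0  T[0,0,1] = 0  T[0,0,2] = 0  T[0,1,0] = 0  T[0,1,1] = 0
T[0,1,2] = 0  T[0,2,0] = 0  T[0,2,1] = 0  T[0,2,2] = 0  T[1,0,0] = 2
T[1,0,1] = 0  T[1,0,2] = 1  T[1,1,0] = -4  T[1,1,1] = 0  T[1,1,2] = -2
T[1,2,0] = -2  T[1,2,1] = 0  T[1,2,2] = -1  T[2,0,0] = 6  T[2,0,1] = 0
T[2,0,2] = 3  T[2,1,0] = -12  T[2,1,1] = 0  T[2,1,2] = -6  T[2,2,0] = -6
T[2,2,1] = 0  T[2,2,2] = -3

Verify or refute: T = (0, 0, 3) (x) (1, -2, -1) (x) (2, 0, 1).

Reconstruct entry (1,0,0) from the claimed factors: Σₗ aₗ[1]bₗ[0]cₗ[0] = (0)·(1)·(2) = 0, but T[1,0,0] = 2. The claim is false.

No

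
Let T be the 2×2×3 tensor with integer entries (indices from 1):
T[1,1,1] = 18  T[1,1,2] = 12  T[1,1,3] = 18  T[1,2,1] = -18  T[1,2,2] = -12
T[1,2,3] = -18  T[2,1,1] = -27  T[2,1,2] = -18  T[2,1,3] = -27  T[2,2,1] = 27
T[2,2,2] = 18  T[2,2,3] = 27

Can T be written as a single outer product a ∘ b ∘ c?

Yes

If T = a ∘ b ∘ c then every fibre of T is a multiple of the corresponding factor, so read the factors off the fibres through the nonzero entry T[1,1,1] = 18.
The mode-1 fibre T[:,1,1] = [18, -27] gives a = [2, -3] (primitive direction); the mode-2 fibre T[1,:,1] = [18, -18] gives b = [1, -1]; then c[k] = T[1,1,k] / (a[1]·b[1]) = [18, 12, 18] / 2 = [9, 6, 9].
Expanding [2, -3] ∘ [1, -1] ∘ [9, 6, 9] reproduces all 12 entries of T, so T = [2, -3] ∘ [1, -1] ∘ [9, 6, 9] and rank(T) ≤ 1.
Equivalently every frontal slice T[:,:,k] is c[k] times the rank-1 matrix [2, -3] ∘ [1, -1]. So T has rank 1 (it is nonzero).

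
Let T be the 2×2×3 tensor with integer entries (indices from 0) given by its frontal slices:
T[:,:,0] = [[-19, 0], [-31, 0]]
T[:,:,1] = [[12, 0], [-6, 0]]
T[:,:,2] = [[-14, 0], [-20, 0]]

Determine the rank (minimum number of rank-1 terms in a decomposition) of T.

2

Lower bound: in the mode-1 unfolding of T (rows indexed by i, columns by (j,k)) the 2×2 minor on rows i ∈ {0, 1}, columns (j,k) ∈ {(0,0), (0,1)} is det [[-19, 12], [-31, -6]] = 486 ≠ 0, so that unfolding has rank ≥ 2 and hence rank(T) ≥ 2 (CP rank is at least every unfolding rank, though it can be larger).
Upper bound: T[:,j,:] = b[j]·M for every slice, with b = [1, 0] and M = [[-19, 12, -14], [-31, -6, -20]] (rows i, columns k).
Splitting M by its rows (i = 0, 1), M = [1, 0][-19, 12, -14]ᵀ + [0, 1][-31, -6, -20]ᵀ.
Hence T = [1, 0] ⊗ [1, 0] ⊗ [-19, 12, -14] + [0, 1] ⊗ [1, 0] ⊗ [-31, -6, -20], so rank(T) ≤ 2.
These bounds meet, so rank(T) = 2.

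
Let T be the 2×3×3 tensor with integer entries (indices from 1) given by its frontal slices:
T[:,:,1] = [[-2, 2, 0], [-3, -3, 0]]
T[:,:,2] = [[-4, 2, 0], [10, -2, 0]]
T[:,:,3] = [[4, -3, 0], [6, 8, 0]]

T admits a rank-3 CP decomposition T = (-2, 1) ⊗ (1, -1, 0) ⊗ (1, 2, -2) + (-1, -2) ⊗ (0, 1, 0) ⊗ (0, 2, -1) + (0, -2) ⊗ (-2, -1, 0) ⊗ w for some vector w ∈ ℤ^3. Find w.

Subtract the known terms from T to get the rank-1 residual R = (0, -2) ⊗ (-2, -1, 0) ⊗ w, so R[i,j,k] = a[i]·b[j]·w[k]. Pick indices with nonzero a[2]·b[1] = (-2)·(-2) = 4. Only the fibre through (2,1,·) is needed: R[2,1,:] = T[2,1,:] − Σₗ aₗ[2]bₗ[1]cₗ = [-3, 10, 6] − (1)·(1)·(1, 2, -2) − (-2)·(0)·(0, 2, -1) = [-4, 8, 8]. Then w[k] = R[2,1,k] / 4 for each k, giving w = [-4, 8, 8] / 4 = (-1, 2, 2).

w = (-1, 2, 2)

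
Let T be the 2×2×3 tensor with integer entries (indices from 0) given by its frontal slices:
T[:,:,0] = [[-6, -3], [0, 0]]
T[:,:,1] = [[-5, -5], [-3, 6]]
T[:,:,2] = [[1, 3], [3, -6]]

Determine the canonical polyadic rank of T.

Lower bound: the mode-3 unfolding of T (rows indexed by k, columns by (i,j) = (0,0), (0,1), (1,0), (1,1)) is [[-6, -3, 0, 0], [-5, -5, -3, 6], [1, 3, 3, -6]].
There the 2×2 minor on rows k ∈ {0, 1}, columns (i,j) ∈ {(0,0), (0,1)} is det [[-6, -3], [-5, -5]] = 15 ≠ 0, so this unfolding has rank ≥ 2; CP rank is at least every unfolding rank, so rank(T) ≥ 2. (Unfolding ranks only ever bound the CP rank from below — rank(T) can be strictly larger than all of them — so the matching upper bound has to come from an explicit 2-term decomposition.)
Upper bound — finding two terms. Write S_k = T[:,:,k] for the frontal slices: S₀ = [[-6, -3], [0, 0]], S₁ = [[-5, -5], [-3, 6]], S₂ = [[1, 3], [3, -6]].
If T = a₁ ⊗ b₁ ⊗ c₁ + a₂ ⊗ b₂ ⊗ c₂ then each S_k = c₁[k]·a₁b₁ᵀ + c₂[k]·a₂b₂ᵀ. S₀ and S₁ are linearly independent, so a₁b₁ᵀ and a₂b₂ᵀ must span the same plane of matrices: they are the rank-1 matrices of the form x·S₀ + y·S₁.
det(x·S₀ + y·S₁) is −45·xy − 45·y² = (-45)·(y)(x + y), vanishing at (x:y) = (1:0) and (1:-1).
M₁ = S₀ = [[-6, -3], [0, 0]] = (-3)·[1, 0][2, 1]ᵀ and M₂ = S₀ − S₁ = [[-1, 2], [3, -6]] = −[1, -3][1, -2]ᵀ, so take a₁ = [1, 0], b₁ = [2, 1], a₂ = [1, -3], b₂ = [1, -2].
Each slice is an integer combination of E₁ = a₁b₁ᵀ and E₂ = a₂b₂ᵀ: S₀ = −3·E₁, S₁ = −3·E₁ + E₂, S₂ = E₁ − E₂; reading off coefficients, c₁ = [-3, -3, 1] and c₂ = [0, 1, -1].
Hence T = [1, 0] ⊗ [2, 1] ⊗ [-3, -3, 1] + [1, -3] ⊗ [1, -2] ⊗ [0, 1, -1], so rank(T) ≤ 2.
These bounds meet, so rank(T) = 2.
Check entry T[0,1,2] = 3: (1)·(1)·(1) + (1)·(-2)·(-1) = 3.

2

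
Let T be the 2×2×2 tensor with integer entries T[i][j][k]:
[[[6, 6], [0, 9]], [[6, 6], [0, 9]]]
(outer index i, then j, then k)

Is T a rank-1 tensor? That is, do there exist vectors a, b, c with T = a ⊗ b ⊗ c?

No

The mode-2 unfolding of T (rows indexed by j, columns by (i,k) = (0,0), (0,1), (1,0), (1,1)) is [[6, 6, 6, 6], [0, 9, 0, 9]].
There the 2×2 minor on rows j ∈ {0, 1}, columns (i,k) ∈ {(0,0), (0,1)} is det [[6, 6], [0, 9]] = 54 ≠ 0, so this unfolding has rank ≥ 2; CP rank is at least every unfolding rank, so rank(T) ≥ 2.
In particular rank(T) ≥ 2 > 1, so T is not rank-1.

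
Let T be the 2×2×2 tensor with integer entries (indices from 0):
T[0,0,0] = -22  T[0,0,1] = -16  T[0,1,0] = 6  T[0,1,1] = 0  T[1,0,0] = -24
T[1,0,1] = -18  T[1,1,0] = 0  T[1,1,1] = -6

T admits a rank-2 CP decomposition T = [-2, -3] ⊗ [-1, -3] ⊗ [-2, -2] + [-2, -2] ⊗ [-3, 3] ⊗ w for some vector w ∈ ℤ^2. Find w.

w = [-3, -2]

Subtract the known terms from T to get the rank-1 residual R = [-2, -2] ⊗ [-3, 3] ⊗ w, so R[i,j,k] = a[i]·b[j]·w[k]. Pick indices with nonzero a[0]·b[0] = (-2)·(-3) = 6. Only the fibre through (0,0,·) is needed: R[0,0,:] = T[0,0,:] − Σₗ aₗ[0]bₗ[0]cₗ = [-22, -16] − (-2)·(-1)·[-2, -2] = [-18, -12]. Then w[k] = R[0,0,k] / 6 for each k, giving w = [-18, -12] / 6 = [-3, -2].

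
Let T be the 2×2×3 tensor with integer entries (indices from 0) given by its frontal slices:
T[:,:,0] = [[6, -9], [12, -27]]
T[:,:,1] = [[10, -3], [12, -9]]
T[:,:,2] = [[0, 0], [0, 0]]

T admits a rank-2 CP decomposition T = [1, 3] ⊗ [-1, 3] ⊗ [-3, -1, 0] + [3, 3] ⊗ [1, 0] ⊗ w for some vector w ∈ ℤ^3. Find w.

w = [1, 3, 0]

Subtract the known terms from T to get the rank-1 residual R = [3, 3] ⊗ [1, 0] ⊗ w, so R[i,j,k] = a[i]·b[j]·w[k]. Pick indices with nonzero a[0]·b[0] = (3)·(1) = 3. Only the fibre through (0,0,·) is needed: R[0,0,:] = T[0,0,:] − Σₗ aₗ[0]bₗ[0]cₗ = [6, 10, 0] − (1)·(-1)·[-3, -1, 0] = [3, 9, 0]. Then w[k] = R[0,0,k] / 3 for each k, giving w = [3, 9, 0] / 3 = [1, 3, 0].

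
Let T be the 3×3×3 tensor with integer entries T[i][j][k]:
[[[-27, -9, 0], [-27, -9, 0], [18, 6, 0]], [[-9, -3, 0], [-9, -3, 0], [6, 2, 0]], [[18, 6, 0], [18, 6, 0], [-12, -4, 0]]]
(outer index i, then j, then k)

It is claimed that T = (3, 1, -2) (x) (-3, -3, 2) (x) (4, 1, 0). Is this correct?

Reconstruct entry (0,0,0) from the claimed factors: Σₗ aₗ[0]bₗ[0]cₗ[0] = (3)·(-3)·(4) = -36, but T[0,0,0] = -27. The claim is false.

No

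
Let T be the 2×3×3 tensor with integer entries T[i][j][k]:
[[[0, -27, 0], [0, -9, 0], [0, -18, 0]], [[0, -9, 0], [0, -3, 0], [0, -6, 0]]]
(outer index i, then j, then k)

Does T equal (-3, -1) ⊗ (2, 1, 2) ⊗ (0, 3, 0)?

Reconstruct entry (0,0,1) from the claimed factors: Σₗ aₗ[0]bₗ[0]cₗ[1] = (-3)·(2)·(3) = -18, but T[0,0,1] = -27. The claim is false.

No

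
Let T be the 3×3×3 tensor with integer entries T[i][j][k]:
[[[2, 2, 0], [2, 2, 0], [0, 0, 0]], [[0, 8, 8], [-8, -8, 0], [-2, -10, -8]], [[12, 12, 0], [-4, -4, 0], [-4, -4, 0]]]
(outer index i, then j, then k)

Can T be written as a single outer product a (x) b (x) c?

No

The mode-2 unfolding of T (rows indexed by j, columns by (i,k) = (0,0), (0,1), (0,2), (1,0), (1,1), (1,2), (2,0), (2,1), (2,2)) is [[2, 2, 0, 0, 8, 8, 12, 12, 0], [2, 2, 0, -8, -8, 0, -4, -4, 0], [0, 0, 0, -2, -10, -8, -4, -4, 0]].
There the 3×3 minor on rows j ∈ {0, 1, 2}, columns (i,k) ∈ {(0,0), (1,0), (1,1)} is det [[2, 0, 8], [2, -8, -8], [0, -2, -10]] = 96 ≠ 0, so this unfolding has rank ≥ 3; CP rank is at least every unfolding rank, so rank(T) ≥ 3.
In particular rank(T) ≥ 3 > 1, so T is not rank-1.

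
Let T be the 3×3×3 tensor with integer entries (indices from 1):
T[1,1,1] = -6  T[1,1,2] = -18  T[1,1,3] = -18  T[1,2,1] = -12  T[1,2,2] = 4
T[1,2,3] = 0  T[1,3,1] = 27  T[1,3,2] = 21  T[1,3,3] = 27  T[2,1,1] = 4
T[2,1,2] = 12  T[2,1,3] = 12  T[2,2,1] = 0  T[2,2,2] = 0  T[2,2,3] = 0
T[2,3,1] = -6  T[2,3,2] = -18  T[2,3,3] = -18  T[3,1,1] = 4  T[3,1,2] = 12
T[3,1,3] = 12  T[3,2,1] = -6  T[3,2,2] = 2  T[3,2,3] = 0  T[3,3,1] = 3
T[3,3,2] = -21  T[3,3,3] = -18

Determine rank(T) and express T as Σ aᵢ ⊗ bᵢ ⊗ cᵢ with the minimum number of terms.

Lower bound: the mode-3 unfolding of T (rows indexed by k, columns by (i,j) = (1,1), (1,2), (1,3), (2,1), (2,2), (2,3), (3,1), (3,2), (3,3)) is [[-6, -12, 27, 4, 0, -6, 4, -6, 3], [-18, 4, 21, 12, 0, -18, 12, 2, -21], [-18, 0, 27, 12, 0, -18, 12, 0, -18]].
There the 2×2 minor on rows k ∈ {1, 2}, columns (i,j) ∈ {(1,1), (1,2)} is det [[-6, -12], [-18, 4]] = -240 ≠ 0, so this unfolding has rank ≥ 2; CP rank is at least every unfolding rank, so rank(T) ≥ 2. (Unfolding ranks only ever bound the CP rank from below — rank(T) can be strictly larger than all of them — so the matching upper bound has to come from an explicit 2-term decomposition.)
Upper bound — finding two terms. Write S_k = T[:,:,k] for the frontal slices: S₁ = [[-6, -12, 27], [4, 0, -6], [4, -6, 3]], S₂ = [[-18, 4, 21], [12, 0, -18], [12, 2, -21]], S₃ = [[-18, 0, 27], [12, 0, -18], [12, 0, -18]].
If T = a₁ ⊗ b₁ ⊗ c₁ + a₂ ⊗ b₂ ⊗ c₂ then each S_k = c₁[k]·a₁b₁ᵀ + c₂[k]·a₂b₂ᵀ. S₁ and S₂ are linearly independent, so a₁b₁ᵀ and a₂b₂ᵀ must span the same plane of matrices: they are the rank-1 matrices of the form x·S₁ + y·S₂.
The 2×2 minor of x·S₁ + y·S₂ on rows {1,2}, columns {1,2} is 48·x² + 128·xy − 48·y² = 16·(x + 3·y)(3·x − y), vanishing at (x:y) = (3:-1) and (1:3).
M₁ = 3·S₁ − S₂ = [[0, -40, 60], [0, 0, 0], [0, -20, 30]] = (-10)·[2, 0, 1][0, 2, -3]ᵀ and M₂ = S₁ + 3·S₂ = [[-60, 0, 90], [40, 0, -60], [40, 0, -60]] = (-10)·[3, -2, -2][2, 0, -3]ᵀ, so take a₁ = [2, 0, 1], b₁ = [0, 2, -3], a₂ = [3, -2, -2], b₂ = [2, 0, -3].
Each slice is an integer combination of E₁ = a₁b₁ᵀ and E₂ = a₂b₂ᵀ: S₁ = −3·E₁ − E₂, S₂ = E₁ − 3·E₂, S₃ = −3·E₂; reading off coefficients, c₁ = [-3, 1, 0] and c₂ = [-1, -3, -3].
Hence T = [2, 0, 1] ⊗ [0, 2, -3] ⊗ [-3, 1, 0] + [3, -2, -2] ⊗ [2, 0, -3] ⊗ [-1, -3, -3], so rank(T) ≤ 2.
These bounds meet, so rank(T) = 2.
Check entry T[2,3,3] = -18: (0)·(-3)·(0) + (-2)·(-3)·(-3) = -18.

rank(T) = 2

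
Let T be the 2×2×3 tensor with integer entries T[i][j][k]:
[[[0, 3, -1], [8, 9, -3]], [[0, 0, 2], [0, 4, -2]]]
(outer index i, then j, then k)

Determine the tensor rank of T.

3

Lower bound: in the mode-3 unfolding of T (rows indexed by k, columns by (i,j)) the 3×3 minor on rows k ∈ {0, 1, 2}, columns (i,j) ∈ {(0,0), (0,1), (1,0)} is det [[0, 8, 0], [3, 9, 0], [-1, -3, 2]] = -48 ≠ 0, so that unfolding has rank ≥ 3 and hence rank(T) ≥ 3 (CP rank is at least every unfolding rank, though it can be larger).
Upper bound: T is a sum of 3 rank-1 terms, T = [1, -2] ⊗ [1, -1] ⊗ [0, 1, -1] + [1, 0] ⊗ [0, 1] ⊗ [8, 8, -4] + [1, 1] ⊗ [1, 1] ⊗ [0, 2, 0] (one valid choice — decompositions are not unique — normalised so each a, b is primitive with positive first nonzero entry; check it by expanding all entries), so rank(T) ≤ 3.
These bounds meet, so rank(T) = 3.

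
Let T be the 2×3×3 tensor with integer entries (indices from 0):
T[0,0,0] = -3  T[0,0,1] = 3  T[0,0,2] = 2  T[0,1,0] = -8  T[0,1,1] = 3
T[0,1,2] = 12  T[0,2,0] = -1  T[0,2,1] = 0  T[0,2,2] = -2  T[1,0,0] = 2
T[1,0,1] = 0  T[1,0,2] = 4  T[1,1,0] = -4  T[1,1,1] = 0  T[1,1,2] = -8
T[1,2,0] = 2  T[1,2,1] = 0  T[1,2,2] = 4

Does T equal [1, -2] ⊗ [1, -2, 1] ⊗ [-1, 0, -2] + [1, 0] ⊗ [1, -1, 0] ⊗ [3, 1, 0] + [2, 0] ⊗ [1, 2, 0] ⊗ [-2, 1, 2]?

No

Reconstruct entry (0,0,0) from the claimed factors: Σₗ aₗ[0]bₗ[0]cₗ[0] = (1)·(1)·(-1) + (1)·(1)·(3) + (2)·(1)·(-2) = -2, but T[0,0,0] = -3. The claim is false.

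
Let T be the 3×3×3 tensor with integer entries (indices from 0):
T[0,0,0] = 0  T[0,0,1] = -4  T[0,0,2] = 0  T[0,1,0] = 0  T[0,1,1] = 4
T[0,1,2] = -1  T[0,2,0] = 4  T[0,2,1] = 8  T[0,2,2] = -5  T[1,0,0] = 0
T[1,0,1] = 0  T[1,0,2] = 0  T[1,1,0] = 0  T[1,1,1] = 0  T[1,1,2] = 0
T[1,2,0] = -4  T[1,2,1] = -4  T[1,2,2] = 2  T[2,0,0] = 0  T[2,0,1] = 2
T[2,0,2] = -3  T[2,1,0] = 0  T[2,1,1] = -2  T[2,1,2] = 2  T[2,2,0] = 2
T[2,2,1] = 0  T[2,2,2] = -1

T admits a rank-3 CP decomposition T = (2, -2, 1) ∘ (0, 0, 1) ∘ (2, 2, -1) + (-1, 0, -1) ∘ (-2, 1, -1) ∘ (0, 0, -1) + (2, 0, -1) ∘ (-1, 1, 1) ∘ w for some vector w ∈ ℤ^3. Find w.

Subtract the known terms from T to get the rank-1 residual R = (2, 0, -1) ∘ (-1, 1, 1) ∘ w, so R[i,j,k] = a[i]·b[j]·w[k]. Pick indices with nonzero a[0]·b[0] = (2)·(-1) = -2. Only the fibre through (0,0,·) is needed: R[0,0,:] = T[0,0,:] − Σₗ aₗ[0]bₗ[0]cₗ = [0, -4, 0] − (2)·(0)·(2, 2, -1) − (-1)·(-2)·(0, 0, -1) = [0, -4, 2]. Then w[k] = R[0,0,k] / -2 for each k, giving w = [0, -4, 2] / -2 = (0, 2, -1).

w = (0, 2, -1)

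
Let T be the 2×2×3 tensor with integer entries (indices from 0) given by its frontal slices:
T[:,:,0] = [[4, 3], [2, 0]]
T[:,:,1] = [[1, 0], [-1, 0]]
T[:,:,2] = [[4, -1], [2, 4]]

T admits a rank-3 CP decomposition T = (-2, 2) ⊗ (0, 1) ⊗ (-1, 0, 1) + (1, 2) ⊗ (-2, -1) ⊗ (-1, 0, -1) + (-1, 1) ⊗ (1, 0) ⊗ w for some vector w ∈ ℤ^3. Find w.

Subtract the known terms from T to get the rank-1 residual R = (-1, 1) ⊗ (1, 0) ⊗ w, so R[i,j,k] = a[i]·b[j]·w[k]. Pick indices with nonzero a[0]·b[0] = (-1)·(1) = -1. Only the fibre through (0,0,·) is needed: R[0,0,:] = T[0,0,:] − Σₗ aₗ[0]bₗ[0]cₗ = [4, 1, 4] − (-2)·(0)·(-1, 0, 1) − (1)·(-2)·(-1, 0, -1) = [2, 1, 2]. Then w[k] = R[0,0,k] / -1 for each k, giving w = [2, 1, 2] / -1 = (-2, -1, -2).

w = (-2, -1, -2)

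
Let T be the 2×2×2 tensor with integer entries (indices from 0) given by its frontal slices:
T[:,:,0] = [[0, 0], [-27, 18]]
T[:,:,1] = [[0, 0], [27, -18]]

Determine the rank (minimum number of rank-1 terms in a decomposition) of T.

Lower bound: T ≠ 0 (e.g. T[1,0,0] = -27), so rank(T) ≥ 1.
Upper bound: if T = a ⊗ b ⊗ c then every fibre of T is a multiple of the corresponding factor, so read the factors off the fibres through the nonzero entry T[1,0,0] = -27.
The mode-1 fibre T[:,0,0] = [0, -27] gives a = [0, 1] (primitive direction); the mode-2 fibre T[1,:,0] = [-27, 18] gives b = [3, -2]; then c[k] = T[1,0,k] / (a[1]·b[0]) = [-27, 27] / 3 = [-9, 9].
Expanding [0, 1] ⊗ [3, -2] ⊗ [-9, 9] reproduces all 8 entries of T, so T = [0, 1] ⊗ [3, -2] ⊗ [-9, 9] and rank(T) ≤ 1.
These bounds meet, so rank(T) = 1.

1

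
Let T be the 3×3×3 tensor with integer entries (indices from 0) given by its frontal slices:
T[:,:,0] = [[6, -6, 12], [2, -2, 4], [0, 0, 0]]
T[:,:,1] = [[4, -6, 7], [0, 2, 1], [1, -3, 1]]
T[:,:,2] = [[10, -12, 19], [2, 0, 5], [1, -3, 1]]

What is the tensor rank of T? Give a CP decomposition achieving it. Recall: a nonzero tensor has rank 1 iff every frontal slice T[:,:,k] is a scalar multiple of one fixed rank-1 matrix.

rank(T) = 2

Lower bound: the mode-1 unfolding of T (rows indexed by i, columns by (j,k) = (0,0), (0,1), (0,2), (1,0), (1,1), (1,2), (2,0), (2,1), (2,2)) is [[6, 4, 10, -6, -6, -12, 12, 7, 19], [2, 0, 2, -2, 2, 0, 4, 1, 5], [0, 1, 1, 0, -3, -3, 0, 1, 1]].
There the 2×2 minor on rows i ∈ {0, 1}, columns (j,k) ∈ {(0,0), (0,1)} is det [[6, 4], [2, 0]] = -8 ≠ 0, so this unfolding has rank ≥ 2; CP rank is at least every unfolding rank, so rank(T) ≥ 2. (This is only a lower bound: in general the CP rank may exceed every unfolding rank, so we still need to exhibit 2 rank-1 terms summing to T.)
Upper bound — finding two terms. Write S_k = T[:,:,k] for the frontal slices: S₀ = [[6, -6, 12], [2, -2, 4], [0, 0, 0]], S₁ = [[4, -6, 7], [0, 2, 1], [1, -3, 1]], S₂ = [[10, -12, 19], [2, 0, 5], [1, -3, 1]].
If T = a₁ (x) b₁ (x) c₁ + a₂ (x) b₂ (x) c₂ then each S_k = c₁[k]·a₁b₁ᵀ + c₂[k]·a₂b₂ᵀ. S₀ and S₁ are linearly independent, so a₁b₁ᵀ and a₂b₂ᵀ must span the same plane of matrices: they are the rank-1 matrices of the form x·S₀ + y·S₁.
The 2×2 minor of x·S₀ + y·S₁ on rows {0,1}, columns {0,1} is 16·xy + 8·y² = 8·(y)(2·x + y), vanishing at (x:y) = (1:0) and (1:-2).
M₁ = S₀ = [[6, -6, 12], [2, -2, 4], [0, 0, 0]] = 2·[3, 1, 0][1, -1, 2]ᵀ and M₂ = S₀ − 2·S₁ = [[-2, 6, -2], [2, -6, 2], [-2, 6, -2]] = (-2)·[1, -1, 1][1, -3, 1]ᵀ, so take a₁ = [3, 1, 0], b₁ = [1, -1, 2], a₂ = [1, -1, 1], b₂ = [1, -3, 1].
Each slice is an integer combination of E₁ = a₁b₁ᵀ and E₂ = a₂b₂ᵀ: S₀ = 2·E₁, S₁ = E₁ + E₂, S₂ = 3·E₁ + E₂; reading off coefficients, c₁ = [2, 1, 3] and c₂ = [0, 1, 1].
Hence T = [3, 1, 0] (x) [1, -1, 2] (x) [2, 1, 3] + [1, -1, 1] (x) [1, -3, 1] (x) [0, 1, 1], so rank(T) ≤ 2.
These bounds meet, so rank(T) = 2.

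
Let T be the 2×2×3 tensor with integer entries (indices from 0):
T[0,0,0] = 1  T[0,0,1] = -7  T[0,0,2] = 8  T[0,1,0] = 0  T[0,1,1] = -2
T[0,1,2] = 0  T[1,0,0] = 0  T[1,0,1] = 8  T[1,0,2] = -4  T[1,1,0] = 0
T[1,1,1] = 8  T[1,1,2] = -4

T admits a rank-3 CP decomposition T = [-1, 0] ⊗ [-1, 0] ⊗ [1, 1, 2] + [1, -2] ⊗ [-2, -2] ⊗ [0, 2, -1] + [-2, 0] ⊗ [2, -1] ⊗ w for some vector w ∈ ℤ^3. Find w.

w = [0, 1, -1]

Subtract the known terms from T to get the rank-1 residual R = [-2, 0] ⊗ [2, -1] ⊗ w, so R[i,j,k] = a[i]·b[j]·w[k]. Pick indices with nonzero a[0]·b[0] = (-2)·(2) = -4. Only the fibre through (0,0,·) is needed: R[0,0,:] = T[0,0,:] − Σₗ aₗ[0]bₗ[0]cₗ = [1, -7, 8] − (-1)·(-1)·[1, 1, 2] − (1)·(-2)·[0, 2, -1] = [0, -4, 4]. Then w[k] = R[0,0,k] / -4 for each k, giving w = [0, -4, 4] / -4 = [0, 1, -1].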